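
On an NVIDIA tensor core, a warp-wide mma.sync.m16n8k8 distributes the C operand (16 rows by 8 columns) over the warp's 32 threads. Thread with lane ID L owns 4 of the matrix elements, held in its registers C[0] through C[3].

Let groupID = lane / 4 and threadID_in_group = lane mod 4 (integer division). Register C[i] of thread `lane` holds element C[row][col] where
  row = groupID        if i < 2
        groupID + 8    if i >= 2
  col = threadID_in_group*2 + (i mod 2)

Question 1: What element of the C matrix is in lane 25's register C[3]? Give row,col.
14,3

L=25->g=25>>2=6, t=25&3=1
[3]->row 6+8=14  col 1·2+1=3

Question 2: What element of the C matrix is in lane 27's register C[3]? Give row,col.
14,7

lane 27: g=6 (27/4), t=3 (27%4)
i=3: r=6+8=14, c=3*2+1=7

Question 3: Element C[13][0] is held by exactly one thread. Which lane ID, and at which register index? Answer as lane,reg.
20,2

r=13⇒gr=5,Rb=1  c=0⇒th=0,odd=0
L=5*4+0=20  i=1*2+0=2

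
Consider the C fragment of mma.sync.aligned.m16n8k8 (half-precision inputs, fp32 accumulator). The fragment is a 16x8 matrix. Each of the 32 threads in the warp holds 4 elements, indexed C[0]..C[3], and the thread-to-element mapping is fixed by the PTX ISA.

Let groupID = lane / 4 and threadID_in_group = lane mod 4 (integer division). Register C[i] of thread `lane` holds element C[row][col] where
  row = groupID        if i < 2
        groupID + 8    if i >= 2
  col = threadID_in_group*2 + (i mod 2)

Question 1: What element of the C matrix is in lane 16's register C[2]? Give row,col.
lane 16: g=4 (16/4), t=0 (16%4)
i=2: r=4+8=12, c=0*2+0=0

12,0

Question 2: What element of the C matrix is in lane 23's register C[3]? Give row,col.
lane 23: gid=5 (23/4), tid=3 (23%4)
i=3: r=5+8=13, c=3*2+1=7

13,7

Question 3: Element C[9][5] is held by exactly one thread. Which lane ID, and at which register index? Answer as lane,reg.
r=9->g=1,rb=1  c=5->t=2,b0=1
L=1*4+2=6  i=1*2+1=3

6,3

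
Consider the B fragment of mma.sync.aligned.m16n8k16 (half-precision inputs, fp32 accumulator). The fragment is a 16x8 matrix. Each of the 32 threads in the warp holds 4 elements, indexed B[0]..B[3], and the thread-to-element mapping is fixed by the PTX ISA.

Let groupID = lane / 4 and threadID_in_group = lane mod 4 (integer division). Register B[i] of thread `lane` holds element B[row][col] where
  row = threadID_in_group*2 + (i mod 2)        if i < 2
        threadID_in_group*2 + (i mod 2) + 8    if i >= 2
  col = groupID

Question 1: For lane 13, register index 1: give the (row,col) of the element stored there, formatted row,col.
lane 13: gr=3 (13/4), th=1 (13%4)
i=1: r=1*2+1+0=3, c=gr=3

3,3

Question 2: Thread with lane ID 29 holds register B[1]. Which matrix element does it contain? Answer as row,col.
29: G=7,T=1
[1] (1*2+1+0,7) = (3,7)

3,7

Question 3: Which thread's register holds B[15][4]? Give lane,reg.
c: 4->gid=4  r: 15->r8=1,tid=3,i&1=1
L=4*4+3=19  i=1*2+1=3

19,3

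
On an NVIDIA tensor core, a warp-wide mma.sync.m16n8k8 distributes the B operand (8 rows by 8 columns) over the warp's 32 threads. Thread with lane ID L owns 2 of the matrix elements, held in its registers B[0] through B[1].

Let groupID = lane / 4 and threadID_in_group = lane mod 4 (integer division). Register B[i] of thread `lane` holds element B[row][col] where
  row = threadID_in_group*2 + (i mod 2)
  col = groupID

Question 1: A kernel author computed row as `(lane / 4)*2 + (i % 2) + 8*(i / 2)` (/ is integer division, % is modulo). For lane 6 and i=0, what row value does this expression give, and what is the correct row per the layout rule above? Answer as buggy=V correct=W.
buggy=2 correct=4

`(lane / 4)*2 + (i % 2) + 8*(i / 2)`[6,0]->2
6: gid=1,tid=2
[0] (2*2+0,1) = (4,1)
row: 2 vs 4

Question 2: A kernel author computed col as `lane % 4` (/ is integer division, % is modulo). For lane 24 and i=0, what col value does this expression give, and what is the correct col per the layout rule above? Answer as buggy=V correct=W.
buggy=0 correct=6

`lane % 4`[24,0]->0
lane 24->24/4=6, 24 mod 4=0
i=0  r:2·0+0->0  c:6
col: 0 vs 6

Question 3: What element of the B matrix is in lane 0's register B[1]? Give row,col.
1,0

0: gr=0,th=0
[1] (0*2+1,0) = (1,0)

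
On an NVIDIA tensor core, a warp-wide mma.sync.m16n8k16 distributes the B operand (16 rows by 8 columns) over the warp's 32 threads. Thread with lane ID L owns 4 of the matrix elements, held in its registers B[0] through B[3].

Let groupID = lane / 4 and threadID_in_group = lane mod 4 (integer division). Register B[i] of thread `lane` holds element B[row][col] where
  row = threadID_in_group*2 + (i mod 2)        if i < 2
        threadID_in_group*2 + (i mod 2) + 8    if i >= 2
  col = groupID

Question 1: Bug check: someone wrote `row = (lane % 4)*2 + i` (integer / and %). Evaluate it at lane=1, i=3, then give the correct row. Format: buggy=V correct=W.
`(lane % 4)*2 + i`[1,3]→5
1: G=0,T=1
[3] (1*2+1+8,0) = (11,0)
row: 5 vs 11

buggy=5 correct=11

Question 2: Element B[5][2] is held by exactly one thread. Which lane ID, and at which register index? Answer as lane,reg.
10,1

c=2→G=2  r=5→rhi=0,T=2,p=1
L=2*4+2=10  i=0*2+1=1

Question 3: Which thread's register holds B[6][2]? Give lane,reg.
11,0

c: 2->gid=2  r: 6->r8=0,tid=3,i&1=0
L=2*4+3=11  i=0*2+0=0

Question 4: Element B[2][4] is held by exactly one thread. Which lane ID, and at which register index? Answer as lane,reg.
c=4->g=4  r=2->rb=0,t=1,b0=0
L=4*4+1=17  i=0*2+0=0

17,0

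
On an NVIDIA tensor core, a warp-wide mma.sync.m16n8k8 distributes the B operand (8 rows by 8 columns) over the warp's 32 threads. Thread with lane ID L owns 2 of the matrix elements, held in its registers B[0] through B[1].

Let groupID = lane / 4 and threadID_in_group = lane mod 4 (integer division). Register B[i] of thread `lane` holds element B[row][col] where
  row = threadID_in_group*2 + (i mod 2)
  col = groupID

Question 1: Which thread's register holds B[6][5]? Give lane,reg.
c=5⇒gr=5  r=6⇒th=3,odd=0
L=5*4+3=23  i=0=0

23,0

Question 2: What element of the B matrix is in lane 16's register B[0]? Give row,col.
0,4

16: gr=4,th=0
[0] (0*2+0,4) = (0,4)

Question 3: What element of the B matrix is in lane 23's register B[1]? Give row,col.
7,5

23: gid=5,tid=3
[1] (3*2+1,5) = (7,5)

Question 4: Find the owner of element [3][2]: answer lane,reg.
c=2->g=2  r=3->t=1,b0=1
L=2*4+1=9  i=1=1

9,1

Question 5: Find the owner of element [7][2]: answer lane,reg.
11,1

c:2=>grp=2  r:7=>tig=3,lo=1
L=2*4+3=11  i=1=1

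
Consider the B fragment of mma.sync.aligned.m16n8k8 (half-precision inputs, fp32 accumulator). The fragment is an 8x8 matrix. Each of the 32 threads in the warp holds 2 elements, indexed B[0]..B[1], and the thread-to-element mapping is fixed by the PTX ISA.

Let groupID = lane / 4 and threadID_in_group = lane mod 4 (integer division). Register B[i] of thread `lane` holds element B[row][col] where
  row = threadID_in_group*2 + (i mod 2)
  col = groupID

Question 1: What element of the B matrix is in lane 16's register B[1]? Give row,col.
1,4

lane 16=>16/4=4, 16 mod 4=0
i=1  r:2·0+1=>1  c:4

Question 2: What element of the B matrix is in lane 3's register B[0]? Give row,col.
lane 3: gr=0 (3/4), th=3 (3%4)
i=0: r=3*2+0=6, c=gr=0

6,0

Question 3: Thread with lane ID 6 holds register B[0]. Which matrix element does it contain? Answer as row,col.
4,1

L=6⇒gr=6>>2=1, th=6&3=2
[0]⇒row 2·2+0=4  col gr=1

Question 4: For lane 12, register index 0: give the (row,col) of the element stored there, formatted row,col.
lane 12: grp=3 (12/4), tig=0 (12%4)
i=0: r=0*2+0=0, c=grp=3

0,3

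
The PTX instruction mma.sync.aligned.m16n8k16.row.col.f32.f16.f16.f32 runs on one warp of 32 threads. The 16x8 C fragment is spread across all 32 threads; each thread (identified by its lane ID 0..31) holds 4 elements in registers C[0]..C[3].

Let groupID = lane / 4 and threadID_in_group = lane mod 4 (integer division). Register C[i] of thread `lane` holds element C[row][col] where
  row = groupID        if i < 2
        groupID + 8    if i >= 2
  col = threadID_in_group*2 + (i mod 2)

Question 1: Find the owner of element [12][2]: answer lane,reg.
17,2

r=12->g=4,rb=1  c=2->t=1,b0=0
L=4*4+1=17  i=1*2+0=2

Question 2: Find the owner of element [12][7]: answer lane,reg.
19,3

r=12->g=4,rb=1  c=7->t=3,b0=1
L=4*4+3=19  i=1*2+1=3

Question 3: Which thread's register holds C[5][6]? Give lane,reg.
r=5⇒gr=5,Rb=0  c=6⇒th=3,odd=0
L=5*4+3=23  i=0*2+0=0

23,0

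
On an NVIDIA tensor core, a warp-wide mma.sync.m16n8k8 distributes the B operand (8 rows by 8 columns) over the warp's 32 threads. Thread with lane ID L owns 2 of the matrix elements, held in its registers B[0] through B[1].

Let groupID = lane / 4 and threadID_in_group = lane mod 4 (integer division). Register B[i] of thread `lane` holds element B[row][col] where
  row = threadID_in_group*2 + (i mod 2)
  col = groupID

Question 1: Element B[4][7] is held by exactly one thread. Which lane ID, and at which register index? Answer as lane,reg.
30,0

c: 7->gid=7  r: 4->tid=2,i&1=0
L=7*4+2=30  i=0=0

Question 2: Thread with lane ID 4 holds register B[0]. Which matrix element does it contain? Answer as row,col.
0,1

4: G=1,T=0
[0] (0*2+0,1) = (0,1)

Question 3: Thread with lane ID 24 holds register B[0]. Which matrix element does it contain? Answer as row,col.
0,6

L=24->gid=24>>2=6, tid=24&3=0
[0]->row 0·2+0=0  col gid=6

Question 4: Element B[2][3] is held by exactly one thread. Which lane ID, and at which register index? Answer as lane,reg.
13,0

c=3->g=3  r=2->t=1,b0=0
L=3*4+1=13  i=0=0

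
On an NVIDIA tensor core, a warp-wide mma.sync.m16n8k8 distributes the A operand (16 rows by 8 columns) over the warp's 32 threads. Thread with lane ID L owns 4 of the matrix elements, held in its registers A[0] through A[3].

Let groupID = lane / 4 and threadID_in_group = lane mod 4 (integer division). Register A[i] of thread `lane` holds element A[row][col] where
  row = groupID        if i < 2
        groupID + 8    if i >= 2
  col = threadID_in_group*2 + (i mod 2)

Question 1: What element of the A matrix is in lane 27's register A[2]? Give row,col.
27: G=6,T=3
[2] (6+8,3*2+0) = (14,6)

14,6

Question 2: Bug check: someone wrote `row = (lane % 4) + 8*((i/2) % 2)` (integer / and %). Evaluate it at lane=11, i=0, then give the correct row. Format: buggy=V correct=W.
buggy=3 correct=2

`(lane % 4) + 8*((i/2) % 2)`[11,0]=>3
11: grp=2,tig=3
[0] (2+0,3*2+0) = (2,6)
row: 3 vs 2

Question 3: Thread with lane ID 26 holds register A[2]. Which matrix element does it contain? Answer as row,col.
14,4

26: grp=6,tig=2
[2] (6+8,2*2+0) = (14,4)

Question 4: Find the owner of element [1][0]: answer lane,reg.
r=1⇒gr=1,Rb=0  c=0⇒th=0,odd=0
L=1*4+0=4  i=0*2+0=0

4,0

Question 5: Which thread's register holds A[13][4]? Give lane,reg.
22,2

r:13=>grp=5,rB=1  c:4=>tig=2,lo=0
L=5*4+2=22  i=1*2+0=2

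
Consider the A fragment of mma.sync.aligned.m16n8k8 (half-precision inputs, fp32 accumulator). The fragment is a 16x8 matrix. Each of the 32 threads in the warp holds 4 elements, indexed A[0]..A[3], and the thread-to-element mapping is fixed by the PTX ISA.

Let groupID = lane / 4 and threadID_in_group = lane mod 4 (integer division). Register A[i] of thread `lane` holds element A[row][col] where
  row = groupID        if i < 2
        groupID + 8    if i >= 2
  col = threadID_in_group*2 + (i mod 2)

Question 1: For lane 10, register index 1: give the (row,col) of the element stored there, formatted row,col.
2,5

lane 10->10/4=2, 10 mod 4=2
i=1  r:2+0->2  c:2·2+1->5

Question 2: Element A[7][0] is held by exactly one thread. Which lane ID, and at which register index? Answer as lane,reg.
28,0

r=7⇒gr=7,Rb=0  c=0⇒th=0,odd=0
L=7*4+0=28  i=0*2+0=0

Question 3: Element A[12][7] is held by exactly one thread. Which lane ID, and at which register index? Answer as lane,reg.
r: 12->gid=4,r8=1  c: 7->tid=3,i&1=1
L=4*4+3=19  i=1*2+1=3

19,3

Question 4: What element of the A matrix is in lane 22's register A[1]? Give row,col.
lane 22→22/4=5, 22 mod 4=2
i=1  r:5+0→5  c:2·2+1→5

5,5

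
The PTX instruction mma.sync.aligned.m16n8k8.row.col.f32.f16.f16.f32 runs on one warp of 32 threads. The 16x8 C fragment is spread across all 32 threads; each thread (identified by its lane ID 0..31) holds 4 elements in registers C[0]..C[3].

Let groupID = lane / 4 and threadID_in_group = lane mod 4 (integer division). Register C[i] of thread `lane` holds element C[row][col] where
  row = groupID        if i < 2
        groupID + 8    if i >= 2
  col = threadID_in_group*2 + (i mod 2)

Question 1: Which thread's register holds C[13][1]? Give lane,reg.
20,3

r=13->g=5,rb=1  c=1->t=0,b0=1
L=5*4+0=20  i=1*2+1=3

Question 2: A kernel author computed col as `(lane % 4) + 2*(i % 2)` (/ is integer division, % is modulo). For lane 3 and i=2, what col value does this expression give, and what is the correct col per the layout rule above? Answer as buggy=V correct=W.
buggy=3 correct=6

`(lane % 4) + 2*(i % 2)`[3,2]→3
3: G=0,T=3
[2] (0+8,3*2+0) = (8,6)
col: 3 vs 6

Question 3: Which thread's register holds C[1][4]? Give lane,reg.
r:1=>grp=1,rB=0  c:4=>tig=2,lo=0
L=1*4+2=6  i=0*2+0=0

6,0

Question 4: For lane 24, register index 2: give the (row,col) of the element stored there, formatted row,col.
14,0

lane 24->24/4=6, 24 mod 4=0
i=2  r:6+8->14  c:2·0+0->0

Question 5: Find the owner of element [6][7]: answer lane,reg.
27,1

r=6⇒gr=6,Rb=0  c=7⇒th=3,odd=1
L=6*4+3=27  i=0*2+1=1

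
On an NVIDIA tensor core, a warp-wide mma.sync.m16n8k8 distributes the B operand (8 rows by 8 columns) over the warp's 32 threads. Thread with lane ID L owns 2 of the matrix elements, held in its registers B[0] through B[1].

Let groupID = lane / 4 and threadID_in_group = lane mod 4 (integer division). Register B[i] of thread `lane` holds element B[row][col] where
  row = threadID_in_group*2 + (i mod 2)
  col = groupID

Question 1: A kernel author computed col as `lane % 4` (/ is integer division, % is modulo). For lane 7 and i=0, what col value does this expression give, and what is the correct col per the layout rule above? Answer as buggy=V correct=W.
buggy=3 correct=1

`lane % 4`[7,0]⇒3
L=7⇒gr=7>>2=1, th=7&3=3
[0]⇒row 3·2+0=6  col gr=1
col: 3 vs 1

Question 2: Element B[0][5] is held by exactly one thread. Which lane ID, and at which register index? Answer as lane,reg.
20,0

c=5->g=5  r=0->t=0,b0=0
L=5*4+0=20  i=0=0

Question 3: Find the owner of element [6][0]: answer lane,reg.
3,0

c=0->g=0  r=6->t=3,b0=0
L=0*4+3=3  i=0=0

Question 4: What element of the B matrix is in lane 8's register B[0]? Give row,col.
8: gid=2,tid=0
[0] (0*2+0,2) = (0,2)

0,2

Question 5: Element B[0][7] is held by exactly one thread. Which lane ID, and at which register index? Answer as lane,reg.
28,0

c=7->g=7  r=0->t=0,b0=0
L=7*4+0=28  i=0=0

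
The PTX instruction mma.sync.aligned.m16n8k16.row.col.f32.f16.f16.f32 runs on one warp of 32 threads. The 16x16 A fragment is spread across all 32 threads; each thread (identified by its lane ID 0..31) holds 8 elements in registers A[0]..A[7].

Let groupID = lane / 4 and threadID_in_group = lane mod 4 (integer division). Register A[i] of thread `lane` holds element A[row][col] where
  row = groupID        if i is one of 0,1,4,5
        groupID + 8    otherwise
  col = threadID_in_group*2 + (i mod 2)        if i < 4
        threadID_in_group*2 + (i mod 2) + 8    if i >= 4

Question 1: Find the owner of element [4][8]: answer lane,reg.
r: 4->gid=4,r8=0  c: 8->c8=1,tid=0,i&1=0
L=4*4+0=16  i=1*4+0*2+0=4

16,4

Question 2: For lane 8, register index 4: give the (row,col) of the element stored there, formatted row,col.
lane 8->8/4=2, 8 mod 4=0
i=4  r:2+0->2  c:2·0+0+8->8

2,8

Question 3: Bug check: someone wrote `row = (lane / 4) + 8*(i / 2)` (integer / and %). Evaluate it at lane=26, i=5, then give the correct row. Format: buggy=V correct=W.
buggy=22 correct=6

`(lane / 4) + 8*(i / 2)`[26,5]->22
26: gid=6,tid=2
[5] (6+0,2*2+1+8) = (6,13)
row: 22 vs 6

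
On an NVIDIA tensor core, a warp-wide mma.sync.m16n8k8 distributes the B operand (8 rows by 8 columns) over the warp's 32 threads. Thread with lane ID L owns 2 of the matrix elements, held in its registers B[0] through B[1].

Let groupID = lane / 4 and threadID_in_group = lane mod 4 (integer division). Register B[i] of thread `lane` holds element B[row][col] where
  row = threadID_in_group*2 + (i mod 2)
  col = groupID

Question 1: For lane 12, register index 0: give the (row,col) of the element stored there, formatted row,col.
12: g=3,t=0
[0] (0*2+0,3) = (0,3)

0,3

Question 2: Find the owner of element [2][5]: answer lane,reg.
21,0

c=5->g=5  r=2->t=1,b0=0
L=5*4+1=21  i=0=0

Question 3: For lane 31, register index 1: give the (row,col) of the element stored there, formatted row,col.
7,7

lane 31: grp=7 (31/4), tig=3 (31%4)
i=1: r=3*2+1=7, c=grp=7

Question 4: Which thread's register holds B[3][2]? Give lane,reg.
c: 2->gid=2  r: 3->tid=1,i&1=1
L=2*4+1=9  i=1=1

9,1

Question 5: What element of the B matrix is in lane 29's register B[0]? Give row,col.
lane 29⇒29/4=7, 29 mod 4=1
i=0  r:2·1+0⇒2  c:7

2,7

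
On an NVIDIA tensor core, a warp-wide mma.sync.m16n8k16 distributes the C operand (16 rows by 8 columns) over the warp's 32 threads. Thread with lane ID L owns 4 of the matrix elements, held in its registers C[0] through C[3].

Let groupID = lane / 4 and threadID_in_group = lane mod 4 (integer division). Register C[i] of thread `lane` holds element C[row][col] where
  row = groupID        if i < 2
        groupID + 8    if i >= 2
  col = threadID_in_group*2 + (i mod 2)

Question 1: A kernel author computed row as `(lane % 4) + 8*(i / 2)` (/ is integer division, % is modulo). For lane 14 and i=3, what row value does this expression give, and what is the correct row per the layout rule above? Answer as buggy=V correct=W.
buggy=10 correct=11

`(lane % 4) + 8*(i / 2)`[14,3]⇒10
lane 14⇒14/4=3, 14 mod 4=2
i=3  r:3+8⇒11  c:2·2+1⇒5
row: 10 vs 11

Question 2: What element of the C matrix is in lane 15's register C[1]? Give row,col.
lane 15: gid=3 (15/4), tid=3 (15%4)
i=1: r=3+0=3, c=3*2+1=7

3,7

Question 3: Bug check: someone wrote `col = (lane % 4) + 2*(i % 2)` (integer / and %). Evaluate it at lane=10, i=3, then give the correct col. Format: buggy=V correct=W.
`(lane % 4) + 2*(i % 2)`[10,3]=>4
lane 10: grp=2 (10/4), tig=2 (10%4)
i=3: r=2+8=10, c=2*2+1=5
col: 4 vs 5

buggy=4 correct=5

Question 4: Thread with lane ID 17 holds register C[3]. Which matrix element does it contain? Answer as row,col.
lane 17: g=4 (17/4), t=1 (17%4)
i=3: r=4+8=12, c=1*2+1=3

12,3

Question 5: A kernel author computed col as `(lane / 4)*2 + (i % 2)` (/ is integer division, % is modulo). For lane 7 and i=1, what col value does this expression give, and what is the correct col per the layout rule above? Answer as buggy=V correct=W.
buggy=3 correct=7

`(lane / 4)*2 + (i % 2)`[7,1]⇒3
7: gr=1,th=3
[1] (1+0,3*2+1) = (1,7)
col: 3 vs 7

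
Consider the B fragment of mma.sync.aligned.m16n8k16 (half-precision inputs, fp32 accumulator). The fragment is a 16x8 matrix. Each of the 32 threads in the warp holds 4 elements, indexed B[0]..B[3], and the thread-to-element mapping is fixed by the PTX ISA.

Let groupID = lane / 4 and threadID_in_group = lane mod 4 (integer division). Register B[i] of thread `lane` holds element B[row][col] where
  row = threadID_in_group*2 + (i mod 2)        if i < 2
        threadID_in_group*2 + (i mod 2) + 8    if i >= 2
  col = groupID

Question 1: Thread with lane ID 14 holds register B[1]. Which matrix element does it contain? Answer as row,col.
lane 14=>14/4=3, 14 mod 4=2
i=1  r:2·2+1+0=>5  c:3

5,3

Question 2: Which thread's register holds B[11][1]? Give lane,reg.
c=1⇒gr=1  r=11⇒Rb=1,th=1,odd=1
L=1*4+1=5  i=1*2+1=3

5,3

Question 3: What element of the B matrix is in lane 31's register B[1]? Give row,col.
7,7

31: grp=7,tig=3
[1] (3*2+1+0,7) = (7,7)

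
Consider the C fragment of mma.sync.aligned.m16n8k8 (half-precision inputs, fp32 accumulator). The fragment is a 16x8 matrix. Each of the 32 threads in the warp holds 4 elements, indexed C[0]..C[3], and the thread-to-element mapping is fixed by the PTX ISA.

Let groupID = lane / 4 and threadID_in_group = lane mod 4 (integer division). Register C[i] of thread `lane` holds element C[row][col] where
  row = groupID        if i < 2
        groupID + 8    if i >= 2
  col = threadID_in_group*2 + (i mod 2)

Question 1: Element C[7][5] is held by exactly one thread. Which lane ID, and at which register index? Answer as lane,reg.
30,1

r:7=>grp=7,rB=0  c:5=>tig=2,lo=1
L=7*4+2=30  i=0*2+1=1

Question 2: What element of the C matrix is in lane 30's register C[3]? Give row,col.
15,5

L=30=>grp=30>>2=7, tig=30&3=2
[3]=>row 7+8=15  col 2·2+1=5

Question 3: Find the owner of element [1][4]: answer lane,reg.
6,0

r: 1->gid=1,r8=0  c: 4->tid=2,i&1=0
L=1*4+2=6  i=0*2+0=0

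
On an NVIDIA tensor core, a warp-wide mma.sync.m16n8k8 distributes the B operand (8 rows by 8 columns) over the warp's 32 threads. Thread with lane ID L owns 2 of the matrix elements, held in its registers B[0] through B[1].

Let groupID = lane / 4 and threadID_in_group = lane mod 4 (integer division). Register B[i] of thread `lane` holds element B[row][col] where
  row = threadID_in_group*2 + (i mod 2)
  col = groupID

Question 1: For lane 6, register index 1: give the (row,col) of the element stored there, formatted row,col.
5,1

lane 6=>6/4=1, 6 mod 4=2
i=1  r:2·2+1=>5  c:1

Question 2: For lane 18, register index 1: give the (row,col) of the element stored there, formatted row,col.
5,4

L=18->gid=18>>2=4, tid=18&3=2
[1]->row 2·2+1=5  col gid=4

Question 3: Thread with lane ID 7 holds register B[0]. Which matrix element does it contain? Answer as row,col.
6,1

lane 7->7/4=1, 7 mod 4=3
i=0  r:2·3+0->6  c:1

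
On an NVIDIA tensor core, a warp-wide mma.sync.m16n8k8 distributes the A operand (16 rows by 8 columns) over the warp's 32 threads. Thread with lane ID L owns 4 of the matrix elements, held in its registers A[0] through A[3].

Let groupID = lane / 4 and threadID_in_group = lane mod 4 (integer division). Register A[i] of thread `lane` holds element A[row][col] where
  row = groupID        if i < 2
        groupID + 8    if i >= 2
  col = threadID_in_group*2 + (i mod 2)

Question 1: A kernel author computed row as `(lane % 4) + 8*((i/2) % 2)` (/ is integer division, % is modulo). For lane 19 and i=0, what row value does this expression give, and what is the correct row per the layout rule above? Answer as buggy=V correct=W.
`(lane % 4) + 8*((i/2) % 2)`[19,0]->3
lane 19->19/4=4, 19 mod 4=3
i=0  r:4+0->4  c:2·3+0->6
row: 3 vs 4

buggy=3 correct=4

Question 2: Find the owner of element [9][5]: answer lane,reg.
r=9→G=1,rhi=1  c=5→T=2,p=1
L=1*4+2=6  i=1*2+1=3

6,3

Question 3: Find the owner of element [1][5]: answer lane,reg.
r=1→G=1,rhi=0  c=5→T=2,p=1
L=1*4+2=6  i=0*2+1=1

6,1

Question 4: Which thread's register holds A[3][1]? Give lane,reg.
r:3=>grp=3,rB=0  c:1=>tig=0,lo=1
L=3*4+0=12  i=0*2+1=1

12,1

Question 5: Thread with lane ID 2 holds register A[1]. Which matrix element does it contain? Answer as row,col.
0,5

2: gid=0,tid=2
[1] (0+0,2*2+1) = (0,5)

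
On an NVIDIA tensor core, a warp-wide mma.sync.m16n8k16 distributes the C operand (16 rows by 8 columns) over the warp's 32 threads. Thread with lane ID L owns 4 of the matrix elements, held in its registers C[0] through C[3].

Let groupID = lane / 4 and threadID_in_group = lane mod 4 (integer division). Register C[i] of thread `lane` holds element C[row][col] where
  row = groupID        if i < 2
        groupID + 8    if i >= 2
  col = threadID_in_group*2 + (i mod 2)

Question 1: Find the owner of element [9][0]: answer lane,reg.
4,2

r:9=>grp=1,rB=1  c:0=>tig=0,lo=0
L=1*4+0=4  i=1*2+0=2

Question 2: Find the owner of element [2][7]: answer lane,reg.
11,1

r=2→G=2,rhi=0  c=7→T=3,p=1
L=2*4+3=11  i=0*2+1=1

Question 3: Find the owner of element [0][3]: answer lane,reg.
r=0⇒gr=0,Rb=0  c=3⇒th=1,odd=1
L=0*4+1=1  i=0*2+1=1

1,1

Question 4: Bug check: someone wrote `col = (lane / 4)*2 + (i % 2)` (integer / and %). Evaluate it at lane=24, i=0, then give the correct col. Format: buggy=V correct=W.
`(lane / 4)*2 + (i % 2)`[24,0]→12
L=24→G=24>>2=6, T=24&3=0
[0]→row 6+0=6  col 0·2+0=0
col: 12 vs 0

buggy=12 correct=0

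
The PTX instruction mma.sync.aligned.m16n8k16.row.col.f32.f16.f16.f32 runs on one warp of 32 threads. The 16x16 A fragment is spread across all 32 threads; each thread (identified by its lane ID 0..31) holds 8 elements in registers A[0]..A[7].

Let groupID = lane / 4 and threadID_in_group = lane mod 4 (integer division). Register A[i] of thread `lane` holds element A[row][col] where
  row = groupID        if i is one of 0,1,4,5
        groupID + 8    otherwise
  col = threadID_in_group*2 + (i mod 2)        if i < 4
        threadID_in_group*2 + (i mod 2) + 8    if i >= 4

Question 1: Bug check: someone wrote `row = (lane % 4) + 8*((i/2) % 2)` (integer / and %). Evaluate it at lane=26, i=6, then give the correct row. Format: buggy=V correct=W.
buggy=10 correct=14

`(lane % 4) + 8*((i/2) % 2)`[26,6]->10
L=26->gid=26>>2=6, tid=26&3=2
[6]->row 6+8=14  col 2·2+0+8=12
row: 10 vs 14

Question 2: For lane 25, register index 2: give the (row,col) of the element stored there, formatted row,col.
14,2

25: gid=6,tid=1
[2] (6+8,1*2+0+0) = (14,2)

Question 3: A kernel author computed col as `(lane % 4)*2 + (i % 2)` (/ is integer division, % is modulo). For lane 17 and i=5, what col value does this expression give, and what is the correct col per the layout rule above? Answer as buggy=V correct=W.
`(lane % 4)*2 + (i % 2)`[17,5]->3
lane 17: gid=4 (17/4), tid=1 (17%4)
i=5: r=4+0=4, c=1*2+1+8=11
col: 3 vs 11

buggy=3 correct=11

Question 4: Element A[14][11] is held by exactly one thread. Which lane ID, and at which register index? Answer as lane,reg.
25,7

r=14->g=6,rb=1  c=11->cb=1,t=1,b0=1
L=6*4+1=25  i=1*4+1*2+1=7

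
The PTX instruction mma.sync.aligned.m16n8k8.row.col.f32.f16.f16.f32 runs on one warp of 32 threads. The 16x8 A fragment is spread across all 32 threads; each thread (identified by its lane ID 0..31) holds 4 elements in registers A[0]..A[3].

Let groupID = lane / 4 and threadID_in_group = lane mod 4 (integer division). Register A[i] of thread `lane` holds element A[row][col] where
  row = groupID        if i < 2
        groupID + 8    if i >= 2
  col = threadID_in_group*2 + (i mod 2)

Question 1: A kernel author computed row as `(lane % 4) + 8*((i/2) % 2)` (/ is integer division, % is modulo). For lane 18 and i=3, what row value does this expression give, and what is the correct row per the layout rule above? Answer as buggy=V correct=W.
buggy=10 correct=12

`(lane % 4) + 8*((i/2) % 2)`[18,3]->10
lane 18->18/4=4, 18 mod 4=2
i=3  r:4+8->12  c:2·2+1->5
row: 10 vs 12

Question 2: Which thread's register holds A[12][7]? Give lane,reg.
19,3

r: 12->gid=4,r8=1  c: 7->tid=3,i&1=1
L=4*4+3=19  i=1*2+1=3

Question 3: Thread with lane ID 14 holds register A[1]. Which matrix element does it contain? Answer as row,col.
lane 14: g=3 (14/4), t=2 (14%4)
i=1: r=3+0=3, c=2*2+1=5

3,5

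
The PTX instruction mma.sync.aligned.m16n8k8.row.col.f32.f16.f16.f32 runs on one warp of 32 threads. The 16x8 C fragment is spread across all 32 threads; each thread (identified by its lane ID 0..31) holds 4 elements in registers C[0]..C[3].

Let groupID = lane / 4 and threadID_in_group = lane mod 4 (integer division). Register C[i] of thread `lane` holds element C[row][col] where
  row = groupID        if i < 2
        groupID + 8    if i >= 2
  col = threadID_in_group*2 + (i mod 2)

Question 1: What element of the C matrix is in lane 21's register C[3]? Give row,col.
13,3

lane 21⇒21/4=5, 21 mod 4=1
i=3  r:5+8⇒13  c:2·1+1⇒3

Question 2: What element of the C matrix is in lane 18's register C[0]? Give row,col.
18: g=4,t=2
[0] (4+0,2*2+0) = (4,4)

4,4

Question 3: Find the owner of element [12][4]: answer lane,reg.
r=12→G=4,rhi=1  c=4→T=2,p=0
L=4*4+2=18  i=1*2+0=2

18,2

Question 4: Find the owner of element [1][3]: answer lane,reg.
r:1=>grp=1,rB=0  c:3=>tig=1,lo=1
L=1*4+1=5  i=0*2+1=1

5,1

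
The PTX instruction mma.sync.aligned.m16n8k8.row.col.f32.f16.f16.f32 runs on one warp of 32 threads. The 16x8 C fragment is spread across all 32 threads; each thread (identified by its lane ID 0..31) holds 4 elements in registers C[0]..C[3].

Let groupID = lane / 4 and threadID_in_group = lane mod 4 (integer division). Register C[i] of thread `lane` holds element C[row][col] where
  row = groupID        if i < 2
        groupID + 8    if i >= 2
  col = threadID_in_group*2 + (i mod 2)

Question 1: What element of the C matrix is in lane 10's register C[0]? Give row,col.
lane 10: gr=2 (10/4), th=2 (10%4)
i=0: r=2+0=2, c=2*2+0=4

2,4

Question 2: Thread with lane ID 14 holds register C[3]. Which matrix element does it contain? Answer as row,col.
11,5

lane 14: gr=3 (14/4), th=2 (14%4)
i=3: r=3+8=11, c=2*2+1=5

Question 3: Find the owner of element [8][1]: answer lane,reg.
0,3

r: 8->gid=0,r8=1  c: 1->tid=0,i&1=1
L=0*4+0=0  i=1*2+1=3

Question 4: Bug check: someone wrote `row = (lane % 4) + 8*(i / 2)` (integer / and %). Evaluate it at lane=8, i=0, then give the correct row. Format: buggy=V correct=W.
buggy=0 correct=2

`(lane % 4) + 8*(i / 2)`[8,0]⇒0
8: gr=2,th=0
[0] (2+0,0*2+0) = (2,0)
row: 0 vs 2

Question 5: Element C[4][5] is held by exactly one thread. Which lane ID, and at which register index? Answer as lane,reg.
r: 4->gid=4,r8=0  c: 5->tid=2,i&1=1
L=4*4+2=18  i=0*2+1=1

18,1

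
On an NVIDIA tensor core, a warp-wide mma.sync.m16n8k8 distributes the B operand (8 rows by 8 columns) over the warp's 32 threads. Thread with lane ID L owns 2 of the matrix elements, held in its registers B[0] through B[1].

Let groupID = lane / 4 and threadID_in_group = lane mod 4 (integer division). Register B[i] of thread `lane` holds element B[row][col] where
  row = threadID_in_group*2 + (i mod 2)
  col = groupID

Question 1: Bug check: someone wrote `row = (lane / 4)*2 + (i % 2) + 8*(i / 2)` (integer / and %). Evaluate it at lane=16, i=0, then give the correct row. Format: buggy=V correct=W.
buggy=8 correct=0

`(lane / 4)*2 + (i % 2) + 8*(i / 2)`[16,0]->8
16: g=4,t=0
[0] (0*2+0,4) = (0,4)
row: 8 vs 0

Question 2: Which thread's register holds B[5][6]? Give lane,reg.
c=6→G=6  r=5→T=2,p=1
L=6*4+2=26  i=1=1

26,1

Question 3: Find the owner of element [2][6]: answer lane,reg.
c=6→G=6  r=2→T=1,p=0
L=6*4+1=25  i=0=0

25,0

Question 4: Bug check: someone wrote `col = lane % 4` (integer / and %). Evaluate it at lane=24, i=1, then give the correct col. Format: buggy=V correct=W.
`lane % 4`[24,1]->0
L=24->gid=24>>2=6, tid=24&3=0
[1]->row 0·2+1=1  col gid=6
col: 0 vs 6

buggy=0 correct=6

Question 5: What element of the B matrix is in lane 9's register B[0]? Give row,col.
2,2

L=9->gid=9>>2=2, tid=9&3=1
[0]->row 1·2+0=2  col gid=2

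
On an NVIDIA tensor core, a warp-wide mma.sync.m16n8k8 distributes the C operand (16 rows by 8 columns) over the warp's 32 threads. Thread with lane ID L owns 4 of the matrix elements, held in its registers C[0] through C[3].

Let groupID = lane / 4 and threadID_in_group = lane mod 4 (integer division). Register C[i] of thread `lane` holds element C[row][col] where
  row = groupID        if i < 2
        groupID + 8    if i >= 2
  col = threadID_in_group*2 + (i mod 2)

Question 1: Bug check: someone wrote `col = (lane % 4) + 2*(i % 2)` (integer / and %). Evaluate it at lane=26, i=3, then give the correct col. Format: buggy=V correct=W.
`(lane % 4) + 2*(i % 2)`[26,3]->4
lane 26->26/4=6, 26 mod 4=2
i=3  r:6+8->14  c:2·2+1->5
col: 4 vs 5

buggy=4 correct=5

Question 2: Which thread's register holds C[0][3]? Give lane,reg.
r=0->g=0,rb=0  c=3->t=1,b0=1
L=0*4+1=1  i=0*2+1=1

1,1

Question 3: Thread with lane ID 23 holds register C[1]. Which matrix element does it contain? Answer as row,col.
L=23->g=23>>2=5, t=23&3=3
[1]->row 5+0=5  col 3·2+1=7

5,7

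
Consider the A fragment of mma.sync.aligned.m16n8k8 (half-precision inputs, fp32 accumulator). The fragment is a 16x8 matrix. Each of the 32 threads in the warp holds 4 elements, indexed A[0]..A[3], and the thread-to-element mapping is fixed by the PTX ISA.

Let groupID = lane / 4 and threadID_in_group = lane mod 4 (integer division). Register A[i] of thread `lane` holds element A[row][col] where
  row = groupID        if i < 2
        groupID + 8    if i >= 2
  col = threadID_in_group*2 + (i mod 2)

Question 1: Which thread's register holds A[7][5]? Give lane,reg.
30,1

r=7->g=7,rb=0  c=5->t=2,b0=1
L=7*4+2=30  i=0*2+1=1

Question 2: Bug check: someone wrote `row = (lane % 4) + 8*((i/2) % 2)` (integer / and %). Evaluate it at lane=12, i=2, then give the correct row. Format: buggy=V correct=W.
buggy=8 correct=11

`(lane % 4) + 8*((i/2) % 2)`[12,2]→8
L=12→G=12>>2=3, T=12&3=0
[2]→row 3+8=11  col 0·2+0=0
row: 8 vs 11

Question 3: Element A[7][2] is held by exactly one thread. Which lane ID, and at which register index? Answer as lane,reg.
r=7->g=7,rb=0  c=2->t=1,b0=0
L=7*4+1=29  i=0*2+0=0

29,0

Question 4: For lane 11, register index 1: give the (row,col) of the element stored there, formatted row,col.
2,7

lane 11: grp=2 (11/4), tig=3 (11%4)
i=1: r=2+0=2, c=3*2+1=7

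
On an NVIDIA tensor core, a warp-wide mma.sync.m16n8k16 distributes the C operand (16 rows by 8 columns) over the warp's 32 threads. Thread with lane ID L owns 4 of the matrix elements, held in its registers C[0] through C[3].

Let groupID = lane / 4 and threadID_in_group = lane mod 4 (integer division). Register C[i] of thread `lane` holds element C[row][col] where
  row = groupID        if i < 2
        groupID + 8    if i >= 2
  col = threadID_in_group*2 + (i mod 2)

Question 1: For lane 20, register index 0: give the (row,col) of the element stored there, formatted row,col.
5,0

lane 20->20/4=5, 20 mod 4=0
i=0  r:5+0->5  c:2·0+0->0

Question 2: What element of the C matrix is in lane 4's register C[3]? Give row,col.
lane 4->4/4=1, 4 mod 4=0
i=3  r:1+8->9  c:2·0+1->1

9,1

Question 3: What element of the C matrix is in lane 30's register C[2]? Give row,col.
15,4

L=30→G=30>>2=7, T=30&3=2
[2]→row 7+8=15  col 2·2+0=4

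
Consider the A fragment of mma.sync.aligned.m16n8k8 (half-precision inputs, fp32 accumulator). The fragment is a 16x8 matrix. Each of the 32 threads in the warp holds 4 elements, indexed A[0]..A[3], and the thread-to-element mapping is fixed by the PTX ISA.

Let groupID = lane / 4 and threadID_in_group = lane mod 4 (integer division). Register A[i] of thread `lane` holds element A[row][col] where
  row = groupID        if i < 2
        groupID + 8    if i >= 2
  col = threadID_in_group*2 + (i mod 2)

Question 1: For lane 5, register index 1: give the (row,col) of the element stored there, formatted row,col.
1,3

5: gr=1,th=1
[1] (1+0,1*2+1) = (1,3)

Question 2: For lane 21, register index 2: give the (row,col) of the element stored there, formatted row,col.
lane 21->21/4=5, 21 mod 4=1
i=2  r:5+8->13  c:2·1+0->2

13,2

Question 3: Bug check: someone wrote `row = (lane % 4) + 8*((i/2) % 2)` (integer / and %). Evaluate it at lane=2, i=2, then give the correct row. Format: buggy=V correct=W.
buggy=10 correct=8

`(lane % 4) + 8*((i/2) % 2)`[2,2]→10
2: G=0,T=2
[2] (0+8,2*2+0) = (8,4)
row: 10 vs 8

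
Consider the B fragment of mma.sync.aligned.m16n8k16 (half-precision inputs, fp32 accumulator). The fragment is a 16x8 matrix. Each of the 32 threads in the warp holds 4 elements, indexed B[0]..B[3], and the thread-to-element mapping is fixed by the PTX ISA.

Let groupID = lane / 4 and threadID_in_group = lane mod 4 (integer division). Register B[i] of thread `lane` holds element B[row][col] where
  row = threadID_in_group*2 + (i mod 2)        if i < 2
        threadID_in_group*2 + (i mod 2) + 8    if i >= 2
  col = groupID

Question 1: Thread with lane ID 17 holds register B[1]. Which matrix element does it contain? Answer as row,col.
lane 17: gid=4 (17/4), tid=1 (17%4)
i=1: r=1*2+1+0=3, c=gid=4

3,4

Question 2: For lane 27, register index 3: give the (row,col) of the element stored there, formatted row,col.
lane 27->27/4=6, 27 mod 4=3
i=3  r:2·3+1+8->15  c:6

15,6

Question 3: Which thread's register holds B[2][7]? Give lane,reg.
29,0

c: 7->gid=7  r: 2->r8=0,tid=1,i&1=0
L=7*4+1=29  i=0*2+0=0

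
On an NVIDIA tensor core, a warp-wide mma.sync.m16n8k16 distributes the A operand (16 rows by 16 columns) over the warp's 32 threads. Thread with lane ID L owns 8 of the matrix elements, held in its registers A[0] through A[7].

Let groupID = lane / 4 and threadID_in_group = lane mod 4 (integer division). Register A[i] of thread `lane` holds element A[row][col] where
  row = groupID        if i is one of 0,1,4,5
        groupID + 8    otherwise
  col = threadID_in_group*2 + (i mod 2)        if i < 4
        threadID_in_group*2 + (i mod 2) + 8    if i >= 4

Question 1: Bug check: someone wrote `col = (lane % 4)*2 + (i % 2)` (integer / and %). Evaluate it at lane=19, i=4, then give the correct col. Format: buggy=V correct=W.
buggy=6 correct=14

`(lane % 4)*2 + (i % 2)`[19,4]⇒6
L=19⇒gr=19>>2=4, th=19&3=3
[4]⇒row 4+0=4  col 3·2+0+8=14
col: 6 vs 14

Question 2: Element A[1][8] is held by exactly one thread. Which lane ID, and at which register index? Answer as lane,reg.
4,4

r=1⇒gr=1,Rb=0  c=8⇒Cb=1,th=0,odd=0
L=1*4+0=4  i=1*4+0*2+0=4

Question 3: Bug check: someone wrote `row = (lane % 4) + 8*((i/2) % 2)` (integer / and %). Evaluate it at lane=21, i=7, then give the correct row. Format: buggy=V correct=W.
buggy=9 correct=13

`(lane % 4) + 8*((i/2) % 2)`[21,7]→9
L=21→G=21>>2=5, T=21&3=1
[7]→row 5+8=13  col 1·2+1+8=11
row: 9 vs 13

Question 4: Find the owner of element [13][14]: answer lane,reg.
r=13⇒gr=5,Rb=1  c=14⇒Cb=1,th=3,odd=0
L=5*4+3=23  i=1*4+1*2+0=6

23,6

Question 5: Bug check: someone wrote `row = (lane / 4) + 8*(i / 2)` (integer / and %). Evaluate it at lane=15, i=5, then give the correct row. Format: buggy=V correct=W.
`(lane / 4) + 8*(i / 2)`[15,5]⇒19
lane 15: gr=3 (15/4), th=3 (15%4)
i=5: r=3+0=3, c=3*2+1+8=15
row: 19 vs 3

buggy=19 correct=3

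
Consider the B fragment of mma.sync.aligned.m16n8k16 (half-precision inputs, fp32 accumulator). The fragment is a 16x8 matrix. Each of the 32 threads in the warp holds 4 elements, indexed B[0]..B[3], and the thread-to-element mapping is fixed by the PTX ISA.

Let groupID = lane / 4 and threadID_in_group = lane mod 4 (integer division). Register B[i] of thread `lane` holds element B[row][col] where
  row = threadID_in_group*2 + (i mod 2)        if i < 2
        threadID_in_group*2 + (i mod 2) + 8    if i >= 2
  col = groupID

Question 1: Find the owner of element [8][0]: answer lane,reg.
0,2

c=0->g=0  r=8->rb=1,t=0,b0=0
L=0*4+0=0  i=1*2+0=2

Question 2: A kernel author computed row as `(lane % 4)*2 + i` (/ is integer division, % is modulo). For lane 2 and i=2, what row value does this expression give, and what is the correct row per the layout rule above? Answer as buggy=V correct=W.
buggy=6 correct=12

`(lane % 4)*2 + i`[2,2]→6
lane 2: G=0 (2/4), T=2 (2%4)
i=2: r=2*2+0+8=12, c=G=0
row: 6 vs 12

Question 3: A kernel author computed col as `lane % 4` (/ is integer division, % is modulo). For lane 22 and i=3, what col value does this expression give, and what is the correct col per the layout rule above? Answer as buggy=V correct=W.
`lane % 4`[22,3]->2
22: gid=5,tid=2
[3] (2*2+1+8,5) = (13,5)
col: 2 vs 5

buggy=2 correct=5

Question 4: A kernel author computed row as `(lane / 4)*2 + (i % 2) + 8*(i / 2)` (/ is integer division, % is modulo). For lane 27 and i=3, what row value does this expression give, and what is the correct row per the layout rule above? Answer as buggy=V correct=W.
buggy=21 correct=15

`(lane / 4)*2 + (i % 2) + 8*(i / 2)`[27,3]->21
lane 27->27/4=6, 27 mod 4=3
i=3  r:2·3+1+8->15  c:6
row: 21 vs 15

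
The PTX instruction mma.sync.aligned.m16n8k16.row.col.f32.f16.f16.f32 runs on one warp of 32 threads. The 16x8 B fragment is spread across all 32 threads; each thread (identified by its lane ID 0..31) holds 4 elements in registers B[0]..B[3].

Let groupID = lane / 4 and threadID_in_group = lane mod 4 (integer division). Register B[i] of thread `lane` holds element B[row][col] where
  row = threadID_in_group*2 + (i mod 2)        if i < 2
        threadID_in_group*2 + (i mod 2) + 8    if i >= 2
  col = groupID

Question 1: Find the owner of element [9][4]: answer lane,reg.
c=4⇒gr=4  r=9⇒Rb=1,th=0,odd=1
L=4*4+0=16  i=1*2+1=3

16,3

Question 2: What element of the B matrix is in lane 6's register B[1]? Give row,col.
lane 6->6/4=1, 6 mod 4=2
i=1  r:2·2+1+0->5  c:1

5,1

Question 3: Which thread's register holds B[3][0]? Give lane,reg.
1,1

c=0⇒gr=0  r=3⇒Rb=0,th=1,odd=1
L=0*4+1=1  i=0*2+1=1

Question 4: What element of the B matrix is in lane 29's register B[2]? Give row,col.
lane 29: gr=7 (29/4), th=1 (29%4)
i=2: r=1*2+0+8=10, c=gr=7

10,7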